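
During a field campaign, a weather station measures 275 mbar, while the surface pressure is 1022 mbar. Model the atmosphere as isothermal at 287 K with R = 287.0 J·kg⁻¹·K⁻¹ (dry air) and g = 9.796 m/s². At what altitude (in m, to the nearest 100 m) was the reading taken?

z ≈ 11000 m

Scale height: H = RT/g = 287.0 × 287 / 9.796 = 8408.4 m.
Invert the barometric formula: z = H ln(P₀/P).
P₀/P = 1022/275 = 3.7164; ln(3.7164) = 1.3128.
z = 8408.4 × 1.3128 = 11039 m.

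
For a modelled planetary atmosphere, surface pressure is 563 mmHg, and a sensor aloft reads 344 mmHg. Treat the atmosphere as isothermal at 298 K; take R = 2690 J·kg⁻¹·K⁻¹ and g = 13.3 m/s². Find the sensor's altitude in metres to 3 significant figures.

z ≈ 29700 m

Scale height: H = RT/g = 2690 × 298 / 13.3 = 60272 m.
Invert the barometric formula: z = H ln(P₀/P).
P₀/P = 563/344 = 1.6366; ln(1.6366) = 0.49262.
z = 60272 × 0.49262 = 29691 m.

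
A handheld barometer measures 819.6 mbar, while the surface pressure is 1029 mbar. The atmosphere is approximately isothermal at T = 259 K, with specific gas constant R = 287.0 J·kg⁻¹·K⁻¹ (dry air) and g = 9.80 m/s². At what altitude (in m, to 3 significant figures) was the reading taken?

z ≈ 1730 m

Scale height: H = RT/g = 287.0 × 259 / 9.80 = 7585.0 m.
Invert the barometric formula: z = H ln(P₀/P).
P₀/P = 1029/819.6 = 1.2555; ln(1.2555) = 0.22753.
z = 7585.0 × 0.22753 = 1725.8 m.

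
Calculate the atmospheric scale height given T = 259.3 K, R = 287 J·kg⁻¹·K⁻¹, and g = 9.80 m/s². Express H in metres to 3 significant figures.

H ≈ 7590 m

The scale height of an isothermal atmosphere is H = RT/g.
H = 287 × 259.3 / 9.80 = 74419/9.80 = 7593.8 m.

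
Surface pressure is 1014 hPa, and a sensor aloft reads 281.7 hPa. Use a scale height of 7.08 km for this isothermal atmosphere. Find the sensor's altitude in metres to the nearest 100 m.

z ≈ 9100 m

Invert the barometric formula: z = H ln(P₀/P).
P₀/P = 1014/281.7 = 3.5996; ln(3.5996) = 1.2808.
z = 7080.0 × 1.2808 = 9068.1 m.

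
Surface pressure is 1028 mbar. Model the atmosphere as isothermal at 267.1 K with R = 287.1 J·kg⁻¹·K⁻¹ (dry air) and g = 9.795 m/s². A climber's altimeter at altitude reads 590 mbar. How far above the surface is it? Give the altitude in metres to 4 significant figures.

Scale height: H = RT/g = 287.1 × 267.1 / 9.795 = 7828.9 m.
Invert the barometric formula: z = H ln(P₀/P).
P₀/P = 1028/590 = 1.7424; ln(1.7424) = 0.55526.
z = 7828.9 × 0.55526 = 4347.1 m.

z ≈ 4347 m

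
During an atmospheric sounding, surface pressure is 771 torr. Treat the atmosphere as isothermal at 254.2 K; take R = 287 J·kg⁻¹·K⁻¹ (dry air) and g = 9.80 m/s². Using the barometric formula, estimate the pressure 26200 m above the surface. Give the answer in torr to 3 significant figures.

Scale height: H = RT/g = 287 × 254.2 / 9.80 = 7444.4 m.
Barometric formula: P = P₀ exp(−z/H).
z/H = 26200/7444.4 = 3.5194; exp(−3.5194) = 0.029617.
P = 771 × 0.029617 = 22.835 torr.

P ≈ 22.8 torr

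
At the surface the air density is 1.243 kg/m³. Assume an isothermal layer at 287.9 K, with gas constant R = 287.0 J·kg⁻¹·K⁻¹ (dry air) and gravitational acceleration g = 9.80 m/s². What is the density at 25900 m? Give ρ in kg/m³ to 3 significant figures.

ρ ≈ 0.0576 kg/m³

Scale height: H = RT/g = 287.0 × 287.9 / 9.80 = 8431.4 m.
In an isothermal atmosphere, density decays like pressure: ρ = ρ₀ exp(−z/H).
z/H = 25900/8431.4 = 3.0719; exp(−3.0719) = 0.046333.
ρ = 1.243 × 0.046333 = 0.057592 kg/m³.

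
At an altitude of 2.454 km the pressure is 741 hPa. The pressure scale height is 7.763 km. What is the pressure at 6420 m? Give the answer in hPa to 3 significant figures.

P ≈ 445 hPa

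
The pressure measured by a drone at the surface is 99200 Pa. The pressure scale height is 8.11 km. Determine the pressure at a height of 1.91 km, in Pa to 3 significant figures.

P ≈ 78400 Pa

Barometric formula: P = P₀ exp(−z/H).
z/H = 1910.0/8110.0 = 0.23551; exp(−0.23551) = 0.79017.
P = 99200 × 0.79017 = 78385 Pa.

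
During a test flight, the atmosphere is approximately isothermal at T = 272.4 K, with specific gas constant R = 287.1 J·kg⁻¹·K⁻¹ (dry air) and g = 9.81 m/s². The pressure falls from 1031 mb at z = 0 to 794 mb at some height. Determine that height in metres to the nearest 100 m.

z ≈ 2100 m

Scale height: H = RT/g = 287.1 × 272.4 / 9.81 = 7972.1 m.
Invert the barometric formula: z = H ln(P₀/P).
P₀/P = 1031/794 = 1.2985; ln(1.2985) = 0.26121.
z = 7972.1 × 0.26121 = 2082.4 m.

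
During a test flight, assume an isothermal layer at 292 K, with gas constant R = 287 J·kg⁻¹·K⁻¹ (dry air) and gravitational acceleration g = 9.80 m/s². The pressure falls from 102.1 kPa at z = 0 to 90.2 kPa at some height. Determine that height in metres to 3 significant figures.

Scale height: H = RT/g = 287 × 292 / 9.80 = 8551.4 m.
Invert the barometric formula: z = H ln(P₀/P).
P₀/P = 102.1/90.2 = 1.1319; ln(1.1319) = 0.12390.
z = 8551.4 × 0.12390 = 1059.5 m.

z ≈ 1060 m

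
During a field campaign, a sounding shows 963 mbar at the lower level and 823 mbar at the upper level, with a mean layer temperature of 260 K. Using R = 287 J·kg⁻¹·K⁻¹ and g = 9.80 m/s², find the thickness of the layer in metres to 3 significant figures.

Hypsometric equation: Δz = (R T̄/g) ln(P₁/P₂).
R T̄/g = 287 × 260 / 9.80 = 7614.3 m.
ln(963/823) = ln(1.1701) = 0.15709.
Δz = 7614.3 × 0.15709 = 1196.1 m.

Δz ≈ 1200 m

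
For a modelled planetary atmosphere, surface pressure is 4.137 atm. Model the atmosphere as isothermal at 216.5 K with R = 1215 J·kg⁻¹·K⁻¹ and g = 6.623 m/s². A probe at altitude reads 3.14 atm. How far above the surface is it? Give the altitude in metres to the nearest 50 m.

Scale height: H = RT/g = 1215 × 216.5 / 6.623 = 39717 m.
Invert the barometric formula: z = H ln(P₀/P).
P₀/P = 4.137/3.14 = 1.3175; ln(1.3175) = 0.27574.
z = 39717 × 0.27574 = 10952 m.

z ≈ 10950 m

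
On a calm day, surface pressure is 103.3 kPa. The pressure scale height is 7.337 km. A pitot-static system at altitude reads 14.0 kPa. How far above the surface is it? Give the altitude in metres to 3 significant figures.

z ≈ 14700 m

Invert the barometric formula: z = H ln(P₀/P).
P₀/P = 103.3/14.0 = 7.3786; ln(7.3786) = 1.9986.
z = 7337.0 × 1.9986 = 14664 m.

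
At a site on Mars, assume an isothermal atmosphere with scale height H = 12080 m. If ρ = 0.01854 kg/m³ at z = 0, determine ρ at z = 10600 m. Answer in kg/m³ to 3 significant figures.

ρ ≈ 0.00771 kg/m³

In an isothermal atmosphere, density decays like pressure: ρ = ρ₀ exp(−z/H).
z/H = 10600/12080 = 0.87748; exp(−0.87748) = 0.41583.
ρ = 0.01854 × 0.41583 = 0.0077095 kg/m³.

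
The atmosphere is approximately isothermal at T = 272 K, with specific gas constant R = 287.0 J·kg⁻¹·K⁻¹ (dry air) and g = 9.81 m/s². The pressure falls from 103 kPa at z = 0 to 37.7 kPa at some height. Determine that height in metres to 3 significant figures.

z ≈ 8000 m

Scale height: H = RT/g = 287.0 × 272 / 9.81 = 7957.6 m.
Invert the barometric formula: z = H ln(P₀/P).
P₀/P = 103/37.7 = 2.7321; ln(2.7321) = 1.0051.
z = 7957.6 × 1.0051 = 7998.2 m.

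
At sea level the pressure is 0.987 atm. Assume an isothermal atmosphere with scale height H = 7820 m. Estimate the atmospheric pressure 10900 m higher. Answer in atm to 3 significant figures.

P ≈ 0.245 atm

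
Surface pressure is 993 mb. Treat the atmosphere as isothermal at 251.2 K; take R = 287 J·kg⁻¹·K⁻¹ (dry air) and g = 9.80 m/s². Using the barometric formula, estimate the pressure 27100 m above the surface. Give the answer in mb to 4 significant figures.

Scale height: H = RT/g = 287 × 251.2 / 9.80 = 7356.6 m.
Barometric formula: P = P₀ exp(−z/H).
z/H = 27100/7356.6 = 3.6838; exp(−3.6838) = 0.025127.
P = 993 × 0.025127 = 24.951 mb.

P ≈ 24.95 mb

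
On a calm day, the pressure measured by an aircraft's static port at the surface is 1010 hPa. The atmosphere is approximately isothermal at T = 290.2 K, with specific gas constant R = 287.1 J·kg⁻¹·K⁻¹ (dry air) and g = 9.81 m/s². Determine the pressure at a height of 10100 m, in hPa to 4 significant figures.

Scale height: H = RT/g = 287.1 × 290.2 / 9.81 = 8493.0 m.
Barometric formula: P = P₀ exp(−z/H).
z/H = 10100/8493.0 = 1.1892; exp(−1.1892) = 0.30446.
P = 1010 × 0.30446 = 307.50 hPa.

P ≈ 307.5 hPa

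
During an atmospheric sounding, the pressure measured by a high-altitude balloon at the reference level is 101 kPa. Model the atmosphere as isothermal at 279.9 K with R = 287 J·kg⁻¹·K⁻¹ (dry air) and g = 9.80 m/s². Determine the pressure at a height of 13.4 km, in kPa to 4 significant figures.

Scale height: H = RT/g = 287 × 279.9 / 9.80 = 8197.1 m.
Barometric formula: P = P₀ exp(−z/H).
z/H = 13400/8197.1 = 1.6347; exp(−1.6347) = 0.19501.
P = 101 × 0.19501 = 19.696 kPa.

P ≈ 19.70 kPa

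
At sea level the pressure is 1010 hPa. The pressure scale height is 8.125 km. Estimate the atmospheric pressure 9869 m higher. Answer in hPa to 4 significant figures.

Barometric formula: P = P₀ exp(−z/H).
z/H = 9869.0/8125.0 = 1.2146; exp(−1.2146) = 0.29683.
P = 1010 × 0.29683 = 299.80 hPa.

P ≈ 299.8 hPa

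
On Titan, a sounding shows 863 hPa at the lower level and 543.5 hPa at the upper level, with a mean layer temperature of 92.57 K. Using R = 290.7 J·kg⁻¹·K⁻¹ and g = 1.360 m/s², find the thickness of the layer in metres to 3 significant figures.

Δz ≈ 9150 m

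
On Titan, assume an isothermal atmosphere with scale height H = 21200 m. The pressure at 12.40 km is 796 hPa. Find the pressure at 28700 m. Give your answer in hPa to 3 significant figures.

P ≈ 369 hPa

Between two levels, P₂ = P₁ exp(−Δz/H) with Δz = z₂ − z₁.
Δz = 28700 − 12400 = 16300 m; Δz/H = 16300/21200 = 0.76887.
P₂ = 796 × exp(−0.76887) = 796 × 0.46354 = 368.98 hPa.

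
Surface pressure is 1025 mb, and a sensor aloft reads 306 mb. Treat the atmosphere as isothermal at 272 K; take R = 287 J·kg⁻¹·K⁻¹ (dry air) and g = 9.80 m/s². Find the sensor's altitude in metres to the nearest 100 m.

Scale height: H = RT/g = 287 × 272 / 9.80 = 7965.7 m.
Invert the barometric formula: z = H ln(P₀/P).
P₀/P = 1025/306 = 3.3497; ln(3.3497) = 1.2089.
z = 7965.7 × 1.2089 = 9629.7 m.

z ≈ 9600 m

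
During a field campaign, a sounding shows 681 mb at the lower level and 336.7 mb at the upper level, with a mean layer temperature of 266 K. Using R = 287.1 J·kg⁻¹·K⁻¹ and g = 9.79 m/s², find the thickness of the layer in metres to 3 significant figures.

Hypsometric equation: Δz = (R T̄/g) ln(P₁/P₂).
R T̄/g = 287.1 × 266 / 9.79 = 7800.7 m.
ln(681/336.7) = ln(2.0226) = 0.70438.
Δz = 7800.7 × 0.70438 = 5494.7 m.

Δz ≈ 5490 m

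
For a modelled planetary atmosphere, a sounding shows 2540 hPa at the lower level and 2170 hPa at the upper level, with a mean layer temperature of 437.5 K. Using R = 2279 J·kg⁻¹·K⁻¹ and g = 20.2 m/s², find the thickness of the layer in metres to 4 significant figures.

Δz ≈ 7771 m

Hypsometric equation: Δz = (R T̄/g) ln(P₁/P₂).
R T̄/g = 2279 × 437.5 / 20.2 = 49360 m.
ln(2540/2170) = ln(1.1705) = 0.15743.
Δz = 49360 × 0.15743 = 7770.7 m.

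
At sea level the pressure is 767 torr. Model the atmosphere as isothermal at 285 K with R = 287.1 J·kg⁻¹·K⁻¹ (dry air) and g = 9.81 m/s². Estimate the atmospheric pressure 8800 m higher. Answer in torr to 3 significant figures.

Scale height: H = RT/g = 287.1 × 285 / 9.81 = 8340.8 m.
Barometric formula: P = P₀ exp(−z/H).
z/H = 8800.0/8340.8 = 1.0551; exp(−1.0551) = 0.34816.
P = 767 × 0.34816 = 267.04 torr.

P ≈ 267 torr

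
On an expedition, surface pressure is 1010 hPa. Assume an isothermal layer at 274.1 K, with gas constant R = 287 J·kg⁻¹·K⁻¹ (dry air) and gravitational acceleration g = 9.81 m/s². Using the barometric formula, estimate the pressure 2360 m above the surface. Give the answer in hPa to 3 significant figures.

Scale height: H = RT/g = 287 × 274.1 / 9.81 = 8019.0 m.
Barometric formula: P = P₀ exp(−z/H).
z/H = 2360.0/8019.0 = 0.29430; exp(−0.29430) = 0.74505.
P = 1010 × 0.74505 = 752.50 hPa.

P ≈ 753 hPa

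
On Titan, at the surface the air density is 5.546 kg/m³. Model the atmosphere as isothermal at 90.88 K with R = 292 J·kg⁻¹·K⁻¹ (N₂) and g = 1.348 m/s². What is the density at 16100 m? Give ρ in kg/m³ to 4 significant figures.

Scale height: H = RT/g = 292 × 90.88 / 1.348 = 19686 m.
In an isothermal atmosphere, density decays like pressure: ρ = ρ₀ exp(−z/H).
z/H = 16100/19686 = 0.81784; exp(−0.81784) = 0.44138.
ρ = 5.546 × 0.44138 = 2.4479 kg/m³.

ρ ≈ 2.448 kg/m³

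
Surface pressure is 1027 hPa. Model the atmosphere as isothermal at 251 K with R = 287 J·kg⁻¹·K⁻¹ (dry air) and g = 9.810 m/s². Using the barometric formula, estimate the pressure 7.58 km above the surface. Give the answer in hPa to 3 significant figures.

P ≈ 366 hPa

Scale height: H = RT/g = 287 × 251 / 9.810 = 7343.2 m.
Barometric formula: P = P₀ exp(−z/H).
z/H = 7580.0/7343.2 = 1.0322; exp(−1.0322) = 0.35622.
P = 1027 × 0.35622 = 365.84 hPa.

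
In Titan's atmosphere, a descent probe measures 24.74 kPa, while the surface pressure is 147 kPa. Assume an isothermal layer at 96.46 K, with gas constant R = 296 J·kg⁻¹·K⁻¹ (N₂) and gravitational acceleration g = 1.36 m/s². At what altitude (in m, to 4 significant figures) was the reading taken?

z ≈ 37410 m

Scale height: H = RT/g = 296 × 96.46 / 1.36 = 20994 m.
Invert the barometric formula: z = H ln(P₀/P).
P₀/P = 147/24.74 = 5.9418; ln(5.9418) = 1.7820.
z = 20994 × 1.7820 = 37411 m.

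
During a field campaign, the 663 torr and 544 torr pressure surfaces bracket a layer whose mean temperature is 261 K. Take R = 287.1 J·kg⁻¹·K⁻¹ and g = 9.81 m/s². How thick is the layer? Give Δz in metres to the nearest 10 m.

Hypsometric equation: Δz = (R T̄/g) ln(P₁/P₂).
R T̄/g = 287.1 × 261 / 9.81 = 7638.4 m.
ln(663/544) = ln(1.2188) = 0.19787.
Δz = 7638.4 × 0.19787 = 1511.4 m.

Δz ≈ 1510 m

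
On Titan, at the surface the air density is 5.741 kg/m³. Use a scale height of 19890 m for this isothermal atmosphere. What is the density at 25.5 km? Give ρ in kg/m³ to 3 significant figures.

ρ ≈ 1.59 kg/m³

In an isothermal atmosphere, density decays like pressure: ρ = ρ₀ exp(−z/H).
z/H = 25500/19890 = 1.2821; exp(−1.2821) = 0.27745.
ρ = 5.741 × 0.27745 = 1.5928 kg/m³.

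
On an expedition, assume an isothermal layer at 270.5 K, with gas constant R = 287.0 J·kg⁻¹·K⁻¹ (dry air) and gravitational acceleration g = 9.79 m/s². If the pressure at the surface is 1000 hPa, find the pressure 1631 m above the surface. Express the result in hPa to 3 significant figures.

P ≈ 814 hPa

Scale height: H = RT/g = 287.0 × 270.5 / 9.79 = 7929.9 m.
Barometric formula: P = P₀ exp(−z/H).
z/H = 1631.0/7929.9 = 0.20568; exp(−0.20568) = 0.81409.
P = 1000 × 0.81409 = 814.09 hPa.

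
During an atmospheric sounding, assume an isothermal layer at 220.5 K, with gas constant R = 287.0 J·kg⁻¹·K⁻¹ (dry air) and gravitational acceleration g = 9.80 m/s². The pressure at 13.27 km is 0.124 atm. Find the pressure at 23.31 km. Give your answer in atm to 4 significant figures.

Scale height: H = RT/g = 287.0 × 220.5 / 9.80 = 6457.5 m.
Between two levels, P₂ = P₁ exp(−Δz/H) with Δz = z₂ − z₁.
Δz = 23310 − 13270 = 10040 m; Δz/H = 10040/6457.5 = 1.5548.
P₂ = 0.124 × exp(−1.5548) = 0.124 × 0.21123 = 0.026193 atm.

P ≈ 0.02619 atm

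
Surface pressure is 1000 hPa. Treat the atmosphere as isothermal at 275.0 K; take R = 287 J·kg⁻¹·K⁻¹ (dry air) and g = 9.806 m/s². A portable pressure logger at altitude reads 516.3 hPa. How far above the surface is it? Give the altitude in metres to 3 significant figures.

z ≈ 5320 m

Scale height: H = RT/g = 287 × 275.0 / 9.806 = 8048.6 m.
Invert the barometric formula: z = H ln(P₀/P).
P₀/P = 1000/516.3 = 1.9369; ln(1.9369) = 0.66109.
z = 8048.6 × 0.66109 = 5320.8 m.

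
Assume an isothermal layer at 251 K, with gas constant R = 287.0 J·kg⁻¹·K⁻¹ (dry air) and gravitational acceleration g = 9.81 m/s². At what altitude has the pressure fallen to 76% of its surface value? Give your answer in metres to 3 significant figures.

Scale height: H = RT/g = 287.0 × 251 / 9.81 = 7343.2 m.
Set P/P₀ = exp(−z/H) = 0.76, so z = −H ln(0.76).
−ln(0.76) = 0.27444; z = 7343.2 × 0.27444 = 2015.3 m.

z ≈ 2020 m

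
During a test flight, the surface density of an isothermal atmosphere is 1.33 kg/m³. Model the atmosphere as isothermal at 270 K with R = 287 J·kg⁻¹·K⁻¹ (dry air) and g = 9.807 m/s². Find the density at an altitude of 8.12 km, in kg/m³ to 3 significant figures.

ρ ≈ 0.476 kg/m³

Scale height: H = RT/g = 287 × 270 / 9.807 = 7901.5 m.
In an isothermal atmosphere, density decays like pressure: ρ = ρ₀ exp(−z/H).
z/H = 8120.0/7901.5 = 1.0277; exp(−1.0277) = 0.35783.
ρ = 1.33 × 0.35783 = 0.47591 kg/m³.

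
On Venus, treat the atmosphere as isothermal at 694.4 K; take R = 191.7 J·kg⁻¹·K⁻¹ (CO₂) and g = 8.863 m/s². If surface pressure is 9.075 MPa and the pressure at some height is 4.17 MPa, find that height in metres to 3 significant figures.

z ≈ 11700 m

Scale height: H = RT/g = 191.7 × 694.4 / 8.863 = 15019 m.
Invert the barometric formula: z = H ln(P₀/P).
P₀/P = 9.075/4.17 = 2.1763; ln(2.1763) = 0.77763.
z = 15019 × 0.77763 = 11679 m.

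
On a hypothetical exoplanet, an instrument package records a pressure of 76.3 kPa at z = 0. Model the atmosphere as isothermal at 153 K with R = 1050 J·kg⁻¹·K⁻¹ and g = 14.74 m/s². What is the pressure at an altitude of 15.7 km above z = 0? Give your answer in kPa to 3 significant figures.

P ≈ 18.1 kPa

Scale height: H = RT/g = 1050 × 153 / 14.74 = 10899 m.
Barometric formula: P = P₀ exp(−z/H).
z/H = 15700/10899 = 1.4405; exp(−1.4405) = 0.23681.
P = 76.3 × 0.23681 = 18.069 kPa.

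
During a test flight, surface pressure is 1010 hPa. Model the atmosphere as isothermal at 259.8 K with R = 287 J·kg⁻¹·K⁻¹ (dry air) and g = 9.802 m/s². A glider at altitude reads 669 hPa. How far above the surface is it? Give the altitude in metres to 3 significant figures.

Scale height: H = RT/g = 287 × 259.8 / 9.802 = 7606.9 m.
Invert the barometric formula: z = H ln(P₀/P).
P₀/P = 1010/669 = 1.5097; ln(1.5097) = 0.41191.
z = 7606.9 × 0.41191 = 3133.4 m.

z ≈ 3130 m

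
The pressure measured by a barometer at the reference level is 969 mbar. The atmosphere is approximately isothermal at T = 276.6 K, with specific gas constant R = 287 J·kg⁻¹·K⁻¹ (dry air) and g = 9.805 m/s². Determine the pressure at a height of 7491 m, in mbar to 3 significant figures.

Scale height: H = RT/g = 287 × 276.6 / 9.805 = 8096.3 m.
Barometric formula: P = P₀ exp(−z/H).
z/H = 7491.0/8096.3 = 0.92524; exp(−0.92524) = 0.39644.
P = 969 × 0.39644 = 384.15 mbar.

P ≈ 384 mbar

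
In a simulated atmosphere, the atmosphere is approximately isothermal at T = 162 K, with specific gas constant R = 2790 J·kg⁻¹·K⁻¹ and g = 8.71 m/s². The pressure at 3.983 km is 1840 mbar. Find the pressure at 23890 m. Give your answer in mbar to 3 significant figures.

Scale height: H = RT/g = 2790 × 162 / 8.71 = 51892 m.
Between two levels, P₂ = P₁ exp(−Δz/H) with Δz = z₂ − z₁.
Δz = 23890 − 3983.0 = 19907 m; Δz/H = 19907/51892 = 0.38362.
P₂ = 1840 × exp(−0.38362) = 1840 × 0.68139 = 1253.8 mbar.

P ≈ 1250 mbar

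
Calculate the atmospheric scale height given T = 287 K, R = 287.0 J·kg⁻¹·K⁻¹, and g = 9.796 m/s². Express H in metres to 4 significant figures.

H ≈ 8408 m

The scale height of an isothermal atmosphere is H = RT/g.
H = 287.0 × 287 / 9.796 = 82369/9.796 = 8408.4 m.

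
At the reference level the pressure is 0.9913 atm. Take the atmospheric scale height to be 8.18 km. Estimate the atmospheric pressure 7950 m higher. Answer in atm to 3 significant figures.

P ≈ 0.375 atm

Barometric formula: P = P₀ exp(−z/H).
z/H = 7950.0/8180.0 = 0.97188; exp(−0.97188) = 0.37837.
P = 0.9913 × 0.37837 = 0.37508 atm.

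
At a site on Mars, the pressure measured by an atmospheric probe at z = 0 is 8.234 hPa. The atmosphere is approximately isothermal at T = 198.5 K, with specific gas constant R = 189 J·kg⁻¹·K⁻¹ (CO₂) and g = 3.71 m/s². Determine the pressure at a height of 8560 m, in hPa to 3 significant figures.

Scale height: H = RT/g = 189 × 198.5 / 3.71 = 10112 m.
Barometric formula: P = P₀ exp(−z/H).
z/H = 8560.0/10112 = 0.84652; exp(−0.84652) = 0.42890.
P = 8.234 × 0.42890 = 3.5316 hPa.

P ≈ 3.53 hPa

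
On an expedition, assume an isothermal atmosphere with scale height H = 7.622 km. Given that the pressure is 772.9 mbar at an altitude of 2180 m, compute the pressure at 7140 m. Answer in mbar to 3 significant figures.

P ≈ 403 mbar

Between two levels, P₂ = P₁ exp(−Δz/H) with Δz = z₂ − z₁.
Δz = 7140.0 − 2180.0 = 4960.0 m; Δz/H = 4960.0/7622.0 = 0.65075.
P₂ = 772.9 × exp(−0.65075) = 772.9 × 0.52165 = 403.18 mbar.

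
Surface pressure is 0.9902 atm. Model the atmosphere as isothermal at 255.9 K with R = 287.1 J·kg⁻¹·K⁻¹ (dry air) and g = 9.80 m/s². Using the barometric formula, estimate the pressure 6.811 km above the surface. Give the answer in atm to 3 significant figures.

Scale height: H = RT/g = 287.1 × 255.9 / 9.80 = 7496.8 m.
Barometric formula: P = P₀ exp(−z/H).
z/H = 6811.0/7496.8 = 0.90852; exp(−0.90852) = 0.40312.
P = 0.9902 × 0.40312 = 0.39917 atm.

P ≈ 0.399 atm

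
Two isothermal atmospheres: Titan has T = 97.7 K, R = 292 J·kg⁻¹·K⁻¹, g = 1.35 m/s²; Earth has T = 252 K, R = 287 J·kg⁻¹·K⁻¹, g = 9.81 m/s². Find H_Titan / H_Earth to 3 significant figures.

H = RT/g for each body.
H_Titan = 292 × 97.7 / 1.35 = 21132 m.
H_Earth = 287 × 252 / 9.81 = 7372.5 m.
H_Titan/H_Earth = 21132/7372.5 = 2.8663.

H_Titan/H_Earth ≈ 2.87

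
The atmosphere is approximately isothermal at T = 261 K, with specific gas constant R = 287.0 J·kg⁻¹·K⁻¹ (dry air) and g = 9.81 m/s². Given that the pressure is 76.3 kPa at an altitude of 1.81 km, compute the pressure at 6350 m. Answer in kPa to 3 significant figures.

P ≈ 42.1 kPa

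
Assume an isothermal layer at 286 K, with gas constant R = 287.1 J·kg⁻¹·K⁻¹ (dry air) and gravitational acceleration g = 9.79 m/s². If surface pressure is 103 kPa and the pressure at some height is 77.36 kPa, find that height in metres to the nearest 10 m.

z ≈ 2400 m

Scale height: H = RT/g = 287.1 × 286 / 9.79 = 8387.2 m.
Invert the barometric formula: z = H ln(P₀/P).
P₀/P = 103/77.36 = 1.3314; ln(1.3314) = 0.28623.
z = 8387.2 × 0.28623 = 2400.7 m.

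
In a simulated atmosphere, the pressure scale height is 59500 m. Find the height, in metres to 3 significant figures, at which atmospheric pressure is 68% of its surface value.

Set P/P₀ = exp(−z/H) = 0.68, so z = −H ln(0.68).
−ln(0.68) = 0.38566; z = 59500 × 0.38566 = 22947 m.

z ≈ 22900 m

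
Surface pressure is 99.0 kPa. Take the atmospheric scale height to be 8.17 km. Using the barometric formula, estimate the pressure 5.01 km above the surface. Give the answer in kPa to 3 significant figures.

P ≈ 53.6 kPa

Barometric formula: P = P₀ exp(−z/H).
z/H = 5010.0/8170.0 = 0.61322; exp(−0.61322) = 0.54160.
P = 99.0 × 0.54160 = 53.618 kPa.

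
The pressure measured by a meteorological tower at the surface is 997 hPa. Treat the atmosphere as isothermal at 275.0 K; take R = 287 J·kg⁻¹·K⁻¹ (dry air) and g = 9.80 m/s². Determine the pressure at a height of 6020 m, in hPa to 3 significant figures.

Scale height: H = RT/g = 287 × 275.0 / 9.80 = 8053.6 m.
Barometric formula: P = P₀ exp(−z/H).
z/H = 6020.0/8053.6 = 0.74749; exp(−0.74749) = 0.47355.
P = 997 × 0.47355 = 472.13 hPa.

P ≈ 472 hPa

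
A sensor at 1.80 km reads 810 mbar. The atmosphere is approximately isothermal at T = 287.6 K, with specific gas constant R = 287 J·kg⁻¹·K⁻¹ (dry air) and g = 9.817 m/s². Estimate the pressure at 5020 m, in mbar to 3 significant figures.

Scale height: H = RT/g = 287 × 287.6 / 9.817 = 8408.0 m.
Between two levels, P₂ = P₁ exp(−Δz/H) with Δz = z₂ − z₁.
Δz = 5020.0 − 1800.0 = 3220.0 m; Δz/H = 3220.0/8408.0 = 0.38297.
P₂ = 810 × exp(−0.38297) = 810 × 0.68183 = 552.28 mbar.

P ≈ 552 mbar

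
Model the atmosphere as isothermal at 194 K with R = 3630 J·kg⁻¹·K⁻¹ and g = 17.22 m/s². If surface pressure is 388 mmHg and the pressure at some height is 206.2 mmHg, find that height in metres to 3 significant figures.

z ≈ 25900 m

Scale height: H = RT/g = 3630 × 194 / 17.22 = 40895 m.
Invert the barometric formula: z = H ln(P₀/P).
P₀/P = 388/206.2 = 1.8817; ln(1.8817) = 0.63218.
z = 40895 × 0.63218 = 25853 m.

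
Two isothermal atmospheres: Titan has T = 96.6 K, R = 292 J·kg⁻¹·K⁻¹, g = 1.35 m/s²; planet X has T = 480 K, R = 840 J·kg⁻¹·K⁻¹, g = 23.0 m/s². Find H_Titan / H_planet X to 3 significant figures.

H_Titan/H_planet X ≈ 1.19

H = RT/g for each body.
H_Titan = 292 × 96.6 / 1.35 = 20894 m.
H_planet X = 840 × 480 / 23.0 = 17530 m.
H_Titan/H_planet X = 20894/17530 = 1.1919.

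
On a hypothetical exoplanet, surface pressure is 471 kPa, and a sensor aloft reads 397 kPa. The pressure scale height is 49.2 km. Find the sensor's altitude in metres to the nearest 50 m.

z ≈ 8400 m

Invert the barometric formula: z = H ln(P₀/P).
P₀/P = 471/397 = 1.1864; ln(1.1864) = 0.17092.
z = 49200 × 0.17092 = 8409.3 m.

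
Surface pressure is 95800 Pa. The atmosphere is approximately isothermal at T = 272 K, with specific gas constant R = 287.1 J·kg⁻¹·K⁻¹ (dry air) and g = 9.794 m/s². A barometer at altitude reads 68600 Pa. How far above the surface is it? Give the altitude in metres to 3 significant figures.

z ≈ 2660 m

Scale height: H = RT/g = 287.1 × 272 / 9.794 = 7973.4 m.
Invert the barometric formula: z = H ln(P₀/P).
P₀/P = 95800/68600 = 1.3965; ln(1.3965) = 0.33397.
z = 7973.4 × 0.33397 = 2662.9 m.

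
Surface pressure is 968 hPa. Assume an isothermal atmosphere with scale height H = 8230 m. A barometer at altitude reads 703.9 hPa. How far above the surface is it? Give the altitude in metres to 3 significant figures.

z ≈ 2620 m

Invert the barometric formula: z = H ln(P₀/P).
P₀/P = 968/703.9 = 1.3752; ln(1.3752) = 0.31860.
z = 8230.0 × 0.31860 = 2622.1 m.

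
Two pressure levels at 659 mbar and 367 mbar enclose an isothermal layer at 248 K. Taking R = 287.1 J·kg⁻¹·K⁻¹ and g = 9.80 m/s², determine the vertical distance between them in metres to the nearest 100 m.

Hypsometric equation: Δz = (R T̄/g) ln(P₁/P₂).
R T̄/g = 287.1 × 248 / 9.80 = 7265.4 m.
ln(659/367) = ln(1.7956) = 0.58534.
Δz = 7265.4 × 0.58534 = 4252.7 m.

Δz ≈ 4300 m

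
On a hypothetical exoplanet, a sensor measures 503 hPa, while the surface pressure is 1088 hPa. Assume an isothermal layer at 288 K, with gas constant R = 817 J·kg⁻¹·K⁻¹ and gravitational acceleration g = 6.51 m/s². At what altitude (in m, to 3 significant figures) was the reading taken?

z ≈ 27900 m

Scale height: H = RT/g = 817 × 288 / 6.51 = 36144 m.
Invert the barometric formula: z = H ln(P₀/P).
P₀/P = 1088/503 = 2.1630; ln(2.1630) = 0.77150.
z = 36144 × 0.77150 = 27885 m.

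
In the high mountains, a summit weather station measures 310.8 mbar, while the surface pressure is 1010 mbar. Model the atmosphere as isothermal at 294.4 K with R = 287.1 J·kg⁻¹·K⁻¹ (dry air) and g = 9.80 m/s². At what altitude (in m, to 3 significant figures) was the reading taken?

Scale height: H = RT/g = 287.1 × 294.4 / 9.80 = 8624.7 m.
Invert the barometric formula: z = H ln(P₀/P).
P₀/P = 1010/310.8 = 3.2497; ln(3.2497) = 1.1786.
z = 8624.7 × 1.1786 = 10165 m.

z ≈ 10200 m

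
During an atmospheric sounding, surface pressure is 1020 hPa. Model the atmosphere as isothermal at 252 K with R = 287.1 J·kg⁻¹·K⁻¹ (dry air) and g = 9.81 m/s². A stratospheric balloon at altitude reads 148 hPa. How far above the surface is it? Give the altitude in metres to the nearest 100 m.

Scale height: H = RT/g = 287.1 × 252 / 9.81 = 7375.0 m.
Invert the barometric formula: z = H ln(P₀/P).
P₀/P = 1020/148 = 6.8919; ln(6.8919) = 1.9303.
z = 7375.0 × 1.9303 = 14236 m.

z ≈ 14200 m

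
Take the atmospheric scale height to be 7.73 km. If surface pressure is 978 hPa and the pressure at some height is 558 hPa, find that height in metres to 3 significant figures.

Invert the barometric formula: z = H ln(P₀/P).
P₀/P = 978/558 = 1.7527; ln(1.7527) = 0.56116.
z = 7730.0 × 0.56116 = 4337.8 m.

z ≈ 4340 m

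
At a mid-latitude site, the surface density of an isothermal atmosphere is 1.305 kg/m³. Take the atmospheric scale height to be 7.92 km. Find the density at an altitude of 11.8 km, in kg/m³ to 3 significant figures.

ρ ≈ 0.294 kg/m³

In an isothermal atmosphere, density decays like pressure: ρ = ρ₀ exp(−z/H).
z/H = 11800/7920.0 = 1.4899; exp(−1.4899) = 0.22540.
ρ = 1.305 × 0.22540 = 0.29415 kg/m³.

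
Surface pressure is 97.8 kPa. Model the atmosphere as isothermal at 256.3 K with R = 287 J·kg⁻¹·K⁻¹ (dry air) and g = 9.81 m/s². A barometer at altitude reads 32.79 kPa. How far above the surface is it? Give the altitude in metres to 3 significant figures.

z ≈ 8190 m

Scale height: H = RT/g = 287 × 256.3 / 9.81 = 7498.3 m.
Invert the barometric formula: z = H ln(P₀/P).
P₀/P = 97.8/32.79 = 2.9826; ln(2.9826) = 1.0928.
z = 7498.3 × 1.0928 = 8194.1 m.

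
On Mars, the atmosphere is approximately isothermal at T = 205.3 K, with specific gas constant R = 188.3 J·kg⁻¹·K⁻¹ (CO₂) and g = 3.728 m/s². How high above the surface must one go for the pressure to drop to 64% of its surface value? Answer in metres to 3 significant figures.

Scale height: H = RT/g = 188.3 × 205.3 / 3.728 = 10370 m.
Set P/P₀ = exp(−z/H) = 0.64, so z = −H ln(0.64).
−ln(0.64) = 0.44629; z = 10370 × 0.44629 = 4628.0 m.

z ≈ 4630 m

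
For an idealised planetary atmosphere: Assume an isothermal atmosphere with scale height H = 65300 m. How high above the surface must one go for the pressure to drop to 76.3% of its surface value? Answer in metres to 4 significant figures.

z ≈ 17660 m

Set P/P₀ = exp(−z/H) = 0.763, so z = −H ln(0.763).
−ln(0.763) = 0.27050; z = 65300 × 0.27050 = 17664 m.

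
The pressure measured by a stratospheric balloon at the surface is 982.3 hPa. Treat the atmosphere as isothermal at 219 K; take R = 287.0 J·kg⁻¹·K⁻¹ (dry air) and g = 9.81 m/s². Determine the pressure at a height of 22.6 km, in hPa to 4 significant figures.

Scale height: H = RT/g = 287.0 × 219 / 9.81 = 6407.0 m.
Barometric formula: P = P₀ exp(−z/H).
z/H = 22600/6407.0 = 3.5274; exp(−3.5274) = 0.029381.
P = 982.3 × 0.029381 = 28.861 hPa.

P ≈ 28.86 hPa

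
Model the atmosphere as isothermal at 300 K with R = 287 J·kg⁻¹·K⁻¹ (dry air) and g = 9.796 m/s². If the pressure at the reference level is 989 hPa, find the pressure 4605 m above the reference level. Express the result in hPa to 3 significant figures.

P ≈ 586 hPa

Scale height: H = RT/g = 287 × 300 / 9.796 = 8789.3 m.
Barometric formula: P = P₀ exp(−z/H).
z/H = 4605.0/8789.3 = 0.52393; exp(−0.52393) = 0.59219.
P = 989 × 0.59219 = 585.68 hPa.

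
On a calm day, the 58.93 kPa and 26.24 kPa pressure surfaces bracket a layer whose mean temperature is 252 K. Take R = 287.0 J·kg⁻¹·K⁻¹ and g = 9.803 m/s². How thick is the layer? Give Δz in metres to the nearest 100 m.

Hypsometric equation: Δz = (R T̄/g) ln(P₁/P₂).
R T̄/g = 287.0 × 252 / 9.803 = 7377.7 m.
ln(58.93/26.24) = ln(2.2458) = 0.80906.
Δz = 7377.7 × 0.80906 = 5969.0 m.

Δz ≈ 6000 m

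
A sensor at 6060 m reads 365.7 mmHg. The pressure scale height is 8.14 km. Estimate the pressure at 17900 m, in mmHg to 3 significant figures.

Between two levels, P₂ = P₁ exp(−Δz/H) with Δz = z₂ − z₁.
Δz = 17900 − 6060.0 = 11840 m; Δz/H = 11840/8140.0 = 1.4545.
P₂ = 365.7 × exp(−1.4545) = 365.7 × 0.23352 = 85.398 mmHg.

P ≈ 85.4 mmHg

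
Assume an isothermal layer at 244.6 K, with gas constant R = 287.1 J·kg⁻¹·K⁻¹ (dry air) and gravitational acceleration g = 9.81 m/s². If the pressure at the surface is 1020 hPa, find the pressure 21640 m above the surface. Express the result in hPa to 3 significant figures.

Scale height: H = RT/g = 287.1 × 244.6 / 9.81 = 7158.5 m.
Barometric formula: P = P₀ exp(−z/H).
z/H = 21640/7158.5 = 3.0230; exp(−3.0230) = 0.048655.
P = 1020 × 0.048655 = 49.628 hPa.

P ≈ 49.6 hPa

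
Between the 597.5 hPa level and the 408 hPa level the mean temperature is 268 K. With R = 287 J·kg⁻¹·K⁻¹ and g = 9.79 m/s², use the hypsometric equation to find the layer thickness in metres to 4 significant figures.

Δz ≈ 2997 m

Hypsometric equation: Δz = (R T̄/g) ln(P₁/P₂).
R T̄/g = 287 × 268 / 9.79 = 7856.6 m.
ln(597.5/408) = ln(1.4645) = 0.38151.
Δz = 7856.6 × 0.38151 = 2997.4 m.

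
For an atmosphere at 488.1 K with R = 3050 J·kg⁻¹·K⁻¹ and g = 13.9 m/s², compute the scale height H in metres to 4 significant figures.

The scale height of an isothermal atmosphere is H = RT/g.
H = 3050 × 488.1 / 13.9 = 1488700/13.9 = 107100 m.

H ≈ 107100 m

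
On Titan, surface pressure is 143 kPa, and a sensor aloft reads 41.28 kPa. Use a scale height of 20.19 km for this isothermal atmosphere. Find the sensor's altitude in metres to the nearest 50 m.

z ≈ 25100 m

Invert the barometric formula: z = H ln(P₀/P).
P₀/P = 143/41.28 = 3.4641; ln(3.4641) = 1.2425.
z = 20190 × 1.2425 = 25086 m.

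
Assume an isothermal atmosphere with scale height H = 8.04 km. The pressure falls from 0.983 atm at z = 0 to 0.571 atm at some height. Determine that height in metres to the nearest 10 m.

Invert the barometric formula: z = H ln(P₀/P).
P₀/P = 0.983/0.571 = 1.7215; ln(1.7215) = 0.54320.
z = 8040.0 × 0.54320 = 4367.3 m.

z ≈ 4370 m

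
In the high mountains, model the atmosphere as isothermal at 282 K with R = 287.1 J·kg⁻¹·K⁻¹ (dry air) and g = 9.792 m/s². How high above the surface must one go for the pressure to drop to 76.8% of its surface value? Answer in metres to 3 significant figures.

z ≈ 2180 m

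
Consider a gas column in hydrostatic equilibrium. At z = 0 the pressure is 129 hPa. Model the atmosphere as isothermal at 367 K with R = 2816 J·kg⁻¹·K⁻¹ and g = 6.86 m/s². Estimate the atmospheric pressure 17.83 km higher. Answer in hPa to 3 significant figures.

P ≈ 115 hPa

Scale height: H = RT/g = 2816 × 367 / 6.86 = 150650 m.
Barometric formula: P = P₀ exp(−z/H).
z/H = 17830/150650 = 0.11835; exp(−0.11835) = 0.88839.
P = 129 × 0.88839 = 114.60 hPa.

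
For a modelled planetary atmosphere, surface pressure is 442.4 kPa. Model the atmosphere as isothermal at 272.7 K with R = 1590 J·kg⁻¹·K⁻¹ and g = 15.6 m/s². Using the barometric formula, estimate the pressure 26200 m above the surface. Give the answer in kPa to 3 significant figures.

Scale height: H = RT/g = 1590 × 272.7 / 15.6 = 27794 m.
Barometric formula: P = P₀ exp(−z/H).
z/H = 26200/27794 = 0.94265; exp(−0.94265) = 0.38959.
P = 442.4 × 0.38959 = 172.35 kPa.

P ≈ 172 kPa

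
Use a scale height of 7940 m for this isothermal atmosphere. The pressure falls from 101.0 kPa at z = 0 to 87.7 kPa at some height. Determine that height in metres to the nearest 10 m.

Invert the barometric formula: z = H ln(P₀/P).
P₀/P = 101.0/87.7 = 1.1517; ln(1.1517) = 0.14124.
z = 7940.0 × 0.14124 = 1121.4 m.

z ≈ 1120 m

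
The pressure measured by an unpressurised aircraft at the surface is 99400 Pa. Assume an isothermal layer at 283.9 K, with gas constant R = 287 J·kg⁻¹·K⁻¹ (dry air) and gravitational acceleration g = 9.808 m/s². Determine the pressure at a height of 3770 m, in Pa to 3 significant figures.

Scale height: H = RT/g = 287 × 283.9 / 9.808 = 8307.4 m.
Barometric formula: P = P₀ exp(−z/H).
z/H = 3770.0/8307.4 = 0.45381; exp(−0.45381) = 0.63520.
P = 99400 × 0.63520 = 63139 Pa.

P ≈ 63100 Pa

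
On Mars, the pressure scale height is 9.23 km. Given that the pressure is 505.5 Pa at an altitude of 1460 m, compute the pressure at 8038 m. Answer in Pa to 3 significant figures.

Between two levels, P₂ = P₁ exp(−Δz/H) with Δz = z₂ − z₁.
Δz = 8038.0 − 1460.0 = 6578.0 m; Δz/H = 6578.0/9230.0 = 0.71268.
P₂ = 505.5 × exp(−0.71268) = 505.5 × 0.49033 = 247.86 Pa.

P ≈ 248 Pa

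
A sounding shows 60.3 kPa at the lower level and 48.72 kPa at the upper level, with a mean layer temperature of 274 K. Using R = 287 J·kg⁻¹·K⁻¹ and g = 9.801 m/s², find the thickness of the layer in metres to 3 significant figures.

Hypsometric equation: Δz = (R T̄/g) ln(P₁/P₂).
R T̄/g = 287 × 274 / 9.801 = 8023.5 m.
ln(60.3/48.72) = ln(1.2377) = 0.21325.
Δz = 8023.5 × 0.21325 = 1711.0 m.

Δz ≈ 1710 m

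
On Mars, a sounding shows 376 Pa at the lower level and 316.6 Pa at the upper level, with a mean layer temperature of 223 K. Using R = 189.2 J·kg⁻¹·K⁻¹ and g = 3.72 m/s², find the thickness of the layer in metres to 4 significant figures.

Δz ≈ 1950 m

Hypsometric equation: Δz = (R T̄/g) ln(P₁/P₂).
R T̄/g = 189.2 × 223 / 3.72 = 11342 m.
ln(376/316.6) = ln(1.1876) = 0.17193.
Δz = 11342 × 0.17193 = 1950.0 m.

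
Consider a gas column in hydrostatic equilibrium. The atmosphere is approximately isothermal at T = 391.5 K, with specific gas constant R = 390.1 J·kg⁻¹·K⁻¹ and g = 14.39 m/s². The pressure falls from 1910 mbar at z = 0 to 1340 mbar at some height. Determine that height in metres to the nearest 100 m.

Scale height: H = RT/g = 390.1 × 391.5 / 14.39 = 10613 m.
Invert the barometric formula: z = H ln(P₀/P).
P₀/P = 1910/1340 = 1.4254; ln(1.4254) = 0.35445.
z = 10613 × 0.35445 = 3761.8 m.

z ≈ 3800 m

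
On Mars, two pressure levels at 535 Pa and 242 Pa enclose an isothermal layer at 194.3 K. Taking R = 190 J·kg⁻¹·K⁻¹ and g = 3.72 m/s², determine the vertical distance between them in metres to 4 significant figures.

Δz ≈ 7873 m

Hypsometric equation: Δz = (R T̄/g) ln(P₁/P₂).
R T̄/g = 190 × 194.3 / 3.72 = 9923.9 m.
ln(535/242) = ln(2.2107) = 0.79331.
Δz = 9923.9 × 0.79331 = 7872.7 m.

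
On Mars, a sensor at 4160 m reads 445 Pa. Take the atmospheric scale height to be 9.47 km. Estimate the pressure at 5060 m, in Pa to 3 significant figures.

P ≈ 405 Pa

Between two levels, P₂ = P₁ exp(−Δz/H) with Δz = z₂ − z₁.
Δz = 5060.0 − 4160.0 = 900.00 m; Δz/H = 900.00/9470.0 = 0.095037.
P₂ = 445 × exp(−0.095037) = 445 × 0.90934 = 404.66 Pa.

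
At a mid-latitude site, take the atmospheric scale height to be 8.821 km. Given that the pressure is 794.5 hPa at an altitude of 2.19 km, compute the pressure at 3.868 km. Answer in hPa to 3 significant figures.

Between two levels, P₂ = P₁ exp(−Δz/H) with Δz = z₂ − z₁.
Δz = 3868.0 − 2190.0 = 1678.0 m; Δz/H = 1678.0/8821.0 = 0.19023.
P₂ = 794.5 × exp(−0.19023) = 794.5 × 0.82677 = 656.87 hPa.

P ≈ 657 hPa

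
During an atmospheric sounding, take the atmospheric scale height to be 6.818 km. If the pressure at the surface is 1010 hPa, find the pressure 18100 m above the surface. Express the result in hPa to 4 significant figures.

P ≈ 71.02 hPa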